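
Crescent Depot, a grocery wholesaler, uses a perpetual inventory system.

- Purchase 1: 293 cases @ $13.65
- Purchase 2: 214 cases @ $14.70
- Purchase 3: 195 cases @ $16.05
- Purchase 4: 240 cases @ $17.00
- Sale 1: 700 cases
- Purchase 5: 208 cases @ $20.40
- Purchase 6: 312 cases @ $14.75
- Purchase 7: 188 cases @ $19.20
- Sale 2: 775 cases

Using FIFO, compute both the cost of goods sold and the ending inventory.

COGS = $23,449.80; ending inventory = $3,360.00

Sale 1 (700) [FIFO — oldest first]: 293 @ $13.65 + 214 @ $14.70 + 193 @ $16.05 = $10,242.90
Sale 2 (775) [FIFO — oldest first]: 2 @ $16.05 + 240 @ $17.00 + 208 @ $20.40 + 312 @ $14.75 + 13 @ $19.20 = $13,206.90
Total COGS = $10,242.90 + $13,206.90 = $23,449.80
Ending inventory: 175 @ $19.20 = $3,360.00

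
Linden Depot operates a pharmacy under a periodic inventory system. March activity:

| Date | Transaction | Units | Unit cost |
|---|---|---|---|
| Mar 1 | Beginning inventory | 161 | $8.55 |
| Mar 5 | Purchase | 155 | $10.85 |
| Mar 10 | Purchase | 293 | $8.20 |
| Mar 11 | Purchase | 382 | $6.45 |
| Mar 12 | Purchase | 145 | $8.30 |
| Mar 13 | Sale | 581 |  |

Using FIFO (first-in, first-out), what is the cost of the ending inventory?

Ending inventory = $3,897.00

Mar 13, 581 sold [FIFO — oldest first]: 161 @ $8.55 + 155 @ $10.85 + 265 @ $8.20 = $5,231.30
Ending inventory: 28 @ $8.20 + 382 @ $6.45 + 145 @ $8.30 = $3,897.00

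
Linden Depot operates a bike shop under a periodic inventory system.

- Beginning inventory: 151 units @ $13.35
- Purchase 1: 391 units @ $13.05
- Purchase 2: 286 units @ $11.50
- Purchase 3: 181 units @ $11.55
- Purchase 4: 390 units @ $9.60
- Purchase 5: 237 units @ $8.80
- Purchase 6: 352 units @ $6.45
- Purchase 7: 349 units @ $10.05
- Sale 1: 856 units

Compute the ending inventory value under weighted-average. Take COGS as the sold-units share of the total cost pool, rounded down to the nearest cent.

Sale 1, sell 856: 856/2337 × $24,105.40 → $8,829.36
Ending inventory (cost pool remaining) = $15,276.04

Ending inventory = $15,276.04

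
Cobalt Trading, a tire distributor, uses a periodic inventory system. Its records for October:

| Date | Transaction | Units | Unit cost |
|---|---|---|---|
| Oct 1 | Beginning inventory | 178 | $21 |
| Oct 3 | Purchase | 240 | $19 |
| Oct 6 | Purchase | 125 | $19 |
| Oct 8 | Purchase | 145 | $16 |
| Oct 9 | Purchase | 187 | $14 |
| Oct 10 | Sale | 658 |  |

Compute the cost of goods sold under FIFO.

COGS = $12,513

Oct 10, 658 sold [FIFO — oldest first]: 178 @ $21 + 240 @ $19 + 125 @ $19 + 115 @ $16 = $12,513
Ending inventory: 30 @ $16 + 187 @ $14 = $3,098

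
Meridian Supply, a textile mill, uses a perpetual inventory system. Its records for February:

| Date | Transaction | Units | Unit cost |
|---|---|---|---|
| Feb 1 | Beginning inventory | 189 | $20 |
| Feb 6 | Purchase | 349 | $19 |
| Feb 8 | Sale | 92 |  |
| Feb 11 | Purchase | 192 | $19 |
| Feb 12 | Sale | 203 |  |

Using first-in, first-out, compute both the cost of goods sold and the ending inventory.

Feb 8, 92 sold [FIFO — oldest first]: 92 @ $20 = $1,840
Feb 12, 203 sold [FIFO — oldest first]: 97 @ $20 + 106 @ $19 = $3,954
Total COGS = $1,840 + $3,954 = $5,794
Ending inventory: 243 @ $19 + 192 @ $19 = $8,265
Check: goods available $14,059 = COGS $5,794 + ending $8,265

COGS = $5,794; ending inventory = $8,265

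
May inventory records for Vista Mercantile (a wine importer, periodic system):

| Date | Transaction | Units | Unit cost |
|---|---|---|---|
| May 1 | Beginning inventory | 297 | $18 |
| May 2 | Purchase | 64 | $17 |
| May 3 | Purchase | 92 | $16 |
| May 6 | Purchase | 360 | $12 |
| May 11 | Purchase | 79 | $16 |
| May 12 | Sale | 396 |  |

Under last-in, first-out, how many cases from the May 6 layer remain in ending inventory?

43

May 12, 396 sold [LIFO — newest first]: 79 @ $16 + 317 @ $12 = $5,068
Ending inventory: 297 @ $18 + 64 @ $17 + 92 @ $16 + 43 @ $12 = $8,422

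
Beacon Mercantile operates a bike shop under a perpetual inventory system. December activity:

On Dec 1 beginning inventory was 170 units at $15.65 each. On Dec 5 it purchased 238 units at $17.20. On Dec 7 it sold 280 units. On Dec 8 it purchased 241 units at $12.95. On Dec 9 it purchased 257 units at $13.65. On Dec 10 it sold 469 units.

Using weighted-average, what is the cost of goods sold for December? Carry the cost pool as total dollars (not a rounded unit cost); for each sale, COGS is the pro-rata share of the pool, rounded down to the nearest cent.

After Dec 1: 170 on hand, pool $2,660.50 (≈ $15.6500 each)
After Dec 5: 408 on hand, pool $6,754.10 (≈ $16.5542 each)
Dec 7, sell 280: 280/408 × $6,754.10 → $4,635.16
After Dec 8: 369 on hand, pool $5,239.89 (≈ $14.2002 each)
After Dec 9: 626 on hand, pool $8,747.94 (≈ $13.9743 each)
Dec 10, sell 469: 469/626 × $8,747.94 → $6,553.96
Total COGS = $4,635.16 + $6,553.96 = $11,189.12
Ending inventory (cost pool remaining) = $2,193.98

COGS = $11,189.12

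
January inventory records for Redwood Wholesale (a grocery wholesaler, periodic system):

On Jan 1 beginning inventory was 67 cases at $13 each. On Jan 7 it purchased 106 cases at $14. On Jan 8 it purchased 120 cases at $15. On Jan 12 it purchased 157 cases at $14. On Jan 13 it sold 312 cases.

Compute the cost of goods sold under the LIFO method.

Jan 13, 312 sold [LIFO — newest first]: 157 @ $14 + 120 @ $15 + 35 @ $14 = $4,488
Ending inventory: 67 @ $13 + 71 @ $14 = $1,865

COGS = $4,488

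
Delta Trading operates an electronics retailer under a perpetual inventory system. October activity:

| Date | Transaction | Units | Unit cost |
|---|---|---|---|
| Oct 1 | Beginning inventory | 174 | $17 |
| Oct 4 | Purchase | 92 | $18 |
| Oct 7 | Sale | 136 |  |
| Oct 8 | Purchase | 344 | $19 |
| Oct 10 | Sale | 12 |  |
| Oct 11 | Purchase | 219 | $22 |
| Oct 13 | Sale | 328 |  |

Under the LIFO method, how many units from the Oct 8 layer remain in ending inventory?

223

Oct 7, 136 sold [LIFO — newest first]: 92 @ $18 + 44 @ $17 = $2,404
Oct 10, 12 sold [LIFO — newest first]: 12 @ $19 = $228
Oct 13, 328 sold [LIFO — newest first]: 219 @ $22 + 109 @ $19 = $6,889
Total COGS = $2,404 + $228 + $6,889 = $9,521
Ending inventory: 130 @ $17 + 223 @ $19 = $6,447
Check: goods available $15,968 = COGS $9,521 + ending $6,447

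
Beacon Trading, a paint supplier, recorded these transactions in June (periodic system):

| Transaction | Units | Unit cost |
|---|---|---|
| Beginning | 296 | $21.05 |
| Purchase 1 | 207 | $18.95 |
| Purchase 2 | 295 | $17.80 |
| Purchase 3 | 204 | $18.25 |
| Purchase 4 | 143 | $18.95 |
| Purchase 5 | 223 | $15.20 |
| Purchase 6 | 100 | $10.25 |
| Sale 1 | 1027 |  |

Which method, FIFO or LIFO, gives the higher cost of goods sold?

FIFO

FIFO COGS: 296 @ $21.05 + 207 @ $18.95 + 295 @ $17.80 + 204 @ $18.25 + 25 @ $18.95 = $19,601.20
LIFO COGS: 100 @ $10.25 + 223 @ $15.20 + 143 @ $18.95 + 204 @ $18.25 + 295 @ $17.80 + 62 @ $18.95 = $17,273.35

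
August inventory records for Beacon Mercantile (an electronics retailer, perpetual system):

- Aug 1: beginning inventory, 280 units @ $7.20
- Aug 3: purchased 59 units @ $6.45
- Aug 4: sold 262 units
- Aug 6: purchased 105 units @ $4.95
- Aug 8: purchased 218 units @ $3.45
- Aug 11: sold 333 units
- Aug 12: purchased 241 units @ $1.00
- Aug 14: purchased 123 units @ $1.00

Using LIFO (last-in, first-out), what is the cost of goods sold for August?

COGS = $3,186.00

Aug 4, 262 sold [LIFO — newest first]: 59 @ $6.45 + 203 @ $7.20 = $1,842.15
Aug 11, 333 sold [LIFO — newest first]: 218 @ $3.45 + 105 @ $4.95 + 10 @ $7.20 = $1,343.85
Total COGS = $1,842.15 + $1,343.85 = $3,186.00
Ending inventory: 67 @ $7.20 + 241 @ $1.00 + 123 @ $1.00 = $846.40
Check: goods available $4,032.40 = COGS $3,186.00 + ending $846.40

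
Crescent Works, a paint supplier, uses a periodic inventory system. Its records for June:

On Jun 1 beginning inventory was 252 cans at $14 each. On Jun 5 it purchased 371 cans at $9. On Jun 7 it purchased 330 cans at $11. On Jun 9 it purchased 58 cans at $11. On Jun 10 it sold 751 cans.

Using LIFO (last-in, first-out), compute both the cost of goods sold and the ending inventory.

COGS = $7,535; ending inventory = $3,600

Jun 10, 751 sold [LIFO — newest first]: 58 @ $11 + 330 @ $11 + 363 @ $9 = $7,535
Ending inventory: 252 @ $14 + 8 @ $9 = $3,600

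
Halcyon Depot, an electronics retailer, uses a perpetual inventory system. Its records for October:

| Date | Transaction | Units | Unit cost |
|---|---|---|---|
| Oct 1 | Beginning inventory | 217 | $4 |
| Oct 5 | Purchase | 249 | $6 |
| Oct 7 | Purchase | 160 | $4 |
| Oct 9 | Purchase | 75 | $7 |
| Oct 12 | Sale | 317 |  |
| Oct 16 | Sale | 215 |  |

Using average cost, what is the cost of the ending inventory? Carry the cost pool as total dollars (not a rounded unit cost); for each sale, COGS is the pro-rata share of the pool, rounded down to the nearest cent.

Ending inventory = $850.31

After Oct 1: 217 on hand, pool $868.00 (≈ $4.0000 each)
After Oct 5: 466 on hand, pool $2,362.00 (≈ $5.0687 each)
After Oct 7: 626 on hand, pool $3,002.00 (≈ $4.7955 each)
After Oct 9: 701 on hand, pool $3,527.00 (≈ $5.0314 each)
Oct 12, sell 317: 317/701 × $3,527.00 → $1,594.94
Oct 16, sell 215: 215/384 × $1,932.06 → $1,081.75
Total COGS = $1,594.94 + $1,081.75 = $2,676.69
Ending inventory (cost pool remaining) = $850.31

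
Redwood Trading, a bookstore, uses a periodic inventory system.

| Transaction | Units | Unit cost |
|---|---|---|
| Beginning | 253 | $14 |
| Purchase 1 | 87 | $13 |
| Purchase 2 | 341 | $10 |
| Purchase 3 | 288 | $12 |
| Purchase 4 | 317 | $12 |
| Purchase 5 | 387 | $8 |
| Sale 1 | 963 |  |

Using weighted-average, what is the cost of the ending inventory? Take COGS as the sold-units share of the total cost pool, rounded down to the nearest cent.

Ending inventory = $7,825.28

Sale 1, sell 963: 963/1673 × $18,439.00 → $10,613.72
Ending inventory (cost pool remaining) = $7,825.28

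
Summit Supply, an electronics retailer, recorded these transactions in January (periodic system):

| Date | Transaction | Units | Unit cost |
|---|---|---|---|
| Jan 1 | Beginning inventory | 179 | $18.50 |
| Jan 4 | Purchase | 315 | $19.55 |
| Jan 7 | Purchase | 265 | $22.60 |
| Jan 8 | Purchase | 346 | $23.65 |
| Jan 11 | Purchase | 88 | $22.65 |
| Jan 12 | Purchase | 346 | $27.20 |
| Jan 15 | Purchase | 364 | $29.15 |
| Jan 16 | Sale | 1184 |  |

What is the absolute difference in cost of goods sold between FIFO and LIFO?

$5,670.90

FIFO COGS: 179 @ $18.50 + 315 @ $19.55 + 265 @ $22.60 + 346 @ $23.65 + 79 @ $22.65 = $25,431.00
LIFO COGS: 364 @ $29.15 + 346 @ $27.20 + 88 @ $22.65 + 346 @ $23.65 + 40 @ $22.60 = $31,101.90
Difference = |$25,431.00 − $31,101.90| = $5,670.90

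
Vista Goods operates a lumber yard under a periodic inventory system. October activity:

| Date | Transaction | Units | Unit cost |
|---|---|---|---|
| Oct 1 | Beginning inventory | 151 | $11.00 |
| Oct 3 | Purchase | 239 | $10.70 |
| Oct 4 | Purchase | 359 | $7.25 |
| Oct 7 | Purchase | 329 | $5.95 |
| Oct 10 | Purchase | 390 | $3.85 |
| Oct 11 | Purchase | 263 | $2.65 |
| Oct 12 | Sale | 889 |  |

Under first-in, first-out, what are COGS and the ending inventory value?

Oct 12, 889 sold [FIFO — oldest first]: 151 @ $11.00 + 239 @ $10.70 + 359 @ $7.25 + 140 @ $5.95 = $7,654.05
Ending inventory: 189 @ $5.95 + 390 @ $3.85 + 263 @ $2.65 = $3,323.00

COGS = $7,654.05; ending inventory = $3,323.00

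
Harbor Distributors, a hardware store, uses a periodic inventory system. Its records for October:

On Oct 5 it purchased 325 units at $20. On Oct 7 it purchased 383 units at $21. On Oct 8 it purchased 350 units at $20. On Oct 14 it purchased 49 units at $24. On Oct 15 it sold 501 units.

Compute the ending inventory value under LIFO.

Oct 15, 501 sold [LIFO — newest first]: 49 @ $24 + 350 @ $20 + 102 @ $21 = $10,318
Ending inventory: 325 @ $20 + 281 @ $21 = $12,401

Ending inventory = $12,401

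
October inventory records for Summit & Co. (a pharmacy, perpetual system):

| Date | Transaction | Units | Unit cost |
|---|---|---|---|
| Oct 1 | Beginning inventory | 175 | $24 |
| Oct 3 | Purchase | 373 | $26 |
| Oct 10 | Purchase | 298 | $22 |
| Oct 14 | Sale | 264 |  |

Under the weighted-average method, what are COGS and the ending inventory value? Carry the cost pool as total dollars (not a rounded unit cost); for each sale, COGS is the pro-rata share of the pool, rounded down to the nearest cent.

After Oct 1: 175 on hand, pool $4,200.00 (≈ $24.0000 each)
After Oct 3: 548 on hand, pool $13,898.00 (≈ $25.3613 each)
After Oct 10: 846 on hand, pool $20,454.00 (≈ $24.1773 each)
Oct 14, sell 264: 264/846 × $20,454.00 → $6,382.80
Ending inventory (cost pool remaining) = $14,071.20
Check: goods available $20,454.00 = COGS $6,382.80 + ending $14,071.20

COGS = $6,382.80; ending inventory = $14,071.20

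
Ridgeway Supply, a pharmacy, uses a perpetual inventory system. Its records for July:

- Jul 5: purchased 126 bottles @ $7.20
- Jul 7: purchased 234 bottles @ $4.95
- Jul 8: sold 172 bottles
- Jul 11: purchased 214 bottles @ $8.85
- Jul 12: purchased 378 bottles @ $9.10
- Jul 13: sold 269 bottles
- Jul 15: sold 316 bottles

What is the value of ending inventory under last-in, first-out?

Jul 8, 172 sold [LIFO — newest first]: 172 @ $4.95 = $851.40
Jul 13, 269 sold [LIFO — newest first]: 269 @ $9.10 = $2,447.90
Jul 15, 316 sold [LIFO — newest first]: 109 @ $9.10 + 207 @ $8.85 = $2,823.85
Total COGS = $851.40 + $2,447.90 + $2,823.85 = $6,123.15
Ending inventory: 126 @ $7.20 + 62 @ $4.95 + 7 @ $8.85 = $1,276.05

Ending inventory = $1,276.05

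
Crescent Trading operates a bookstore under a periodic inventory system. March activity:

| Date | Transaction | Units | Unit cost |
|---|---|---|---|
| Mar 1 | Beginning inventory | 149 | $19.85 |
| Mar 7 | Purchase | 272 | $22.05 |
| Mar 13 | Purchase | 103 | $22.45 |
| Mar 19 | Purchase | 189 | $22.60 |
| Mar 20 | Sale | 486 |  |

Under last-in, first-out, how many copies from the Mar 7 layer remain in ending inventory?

78

Mar 20, 486 sold [LIFO — newest first]: 189 @ $22.60 + 103 @ $22.45 + 194 @ $22.05 = $10,861.45
Ending inventory: 149 @ $19.85 + 78 @ $22.05 = $4,677.55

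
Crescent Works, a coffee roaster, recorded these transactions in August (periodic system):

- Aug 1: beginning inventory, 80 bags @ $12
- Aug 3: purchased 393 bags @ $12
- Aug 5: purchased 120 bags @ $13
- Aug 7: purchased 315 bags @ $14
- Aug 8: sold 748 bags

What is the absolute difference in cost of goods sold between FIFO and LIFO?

$320

FIFO COGS: 80 @ $12 + 393 @ $12 + 120 @ $13 + 155 @ $14 = $9,406
LIFO COGS: 315 @ $14 + 120 @ $13 + 313 @ $12 = $9,726
Difference = |$9,406 − $9,726| = $320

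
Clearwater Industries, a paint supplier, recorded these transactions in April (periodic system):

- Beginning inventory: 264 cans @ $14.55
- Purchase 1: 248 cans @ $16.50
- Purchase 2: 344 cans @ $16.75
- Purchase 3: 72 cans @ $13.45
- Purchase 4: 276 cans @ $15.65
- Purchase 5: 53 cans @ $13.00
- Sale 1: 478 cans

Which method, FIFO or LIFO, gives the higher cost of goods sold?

FIFO

FIFO COGS: 264 @ $14.55 + 214 @ $16.50 = $7,372.20
LIFO COGS: 53 @ $13.00 + 276 @ $15.65 + 72 @ $13.45 + 77 @ $16.75 = $7,266.55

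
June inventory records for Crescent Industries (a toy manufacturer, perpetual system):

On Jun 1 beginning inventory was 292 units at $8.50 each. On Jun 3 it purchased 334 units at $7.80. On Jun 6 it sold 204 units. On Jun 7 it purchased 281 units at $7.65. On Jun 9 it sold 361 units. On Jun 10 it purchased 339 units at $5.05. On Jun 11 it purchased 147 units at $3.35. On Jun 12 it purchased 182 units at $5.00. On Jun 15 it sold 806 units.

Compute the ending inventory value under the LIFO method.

Jun 6, 204 sold [LIFO — newest first]: 204 @ $7.80 = $1,591.20
Jun 9, 361 sold [LIFO — newest first]: 281 @ $7.65 + 80 @ $7.80 = $2,773.65
Jun 15, 806 sold [LIFO — newest first]: 182 @ $5.00 + 147 @ $3.35 + 339 @ $5.05 + 50 @ $7.80 + 88 @ $8.50 = $4,252.40
Total COGS = $1,591.20 + $2,773.65 + $4,252.40 = $8,617.25
Ending inventory: 204 @ $8.50 = $1,734.00

Ending inventory = $1,734.00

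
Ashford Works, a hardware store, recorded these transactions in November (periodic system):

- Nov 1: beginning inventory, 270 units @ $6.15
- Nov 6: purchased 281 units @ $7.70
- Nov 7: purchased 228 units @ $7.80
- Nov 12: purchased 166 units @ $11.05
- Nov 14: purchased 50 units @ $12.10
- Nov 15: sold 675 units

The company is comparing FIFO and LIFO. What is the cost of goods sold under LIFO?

FIFO COGS: 270 @ $6.15 + 281 @ $7.70 + 124 @ $7.80 = $4,791.40
LIFO COGS: 50 @ $12.10 + 166 @ $11.05 + 228 @ $7.80 + 231 @ $7.70 = $5,996.40

COGS = $5,996.40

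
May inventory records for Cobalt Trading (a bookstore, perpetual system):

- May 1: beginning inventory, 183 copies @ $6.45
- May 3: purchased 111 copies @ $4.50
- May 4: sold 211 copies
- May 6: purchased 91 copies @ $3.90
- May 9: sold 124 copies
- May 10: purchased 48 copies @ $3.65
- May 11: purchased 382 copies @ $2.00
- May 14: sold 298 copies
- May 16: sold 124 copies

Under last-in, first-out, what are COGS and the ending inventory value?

COGS = $2,622.25; ending inventory = $351.70

May 4, 211 sold [LIFO — newest first]: 111 @ $4.50 + 100 @ $6.45 = $1,144.50
May 9, 124 sold [LIFO — newest first]: 91 @ $3.90 + 33 @ $6.45 = $567.75
May 14, 298 sold [LIFO — newest first]: 298 @ $2.00 = $596.00
May 16, 124 sold [LIFO — newest first]: 84 @ $2.00 + 40 @ $3.65 = $314.00
Total COGS = $1,144.50 + $567.75 + $596.00 + $314.00 = $2,622.25
Ending inventory: 50 @ $6.45 + 8 @ $3.65 = $351.70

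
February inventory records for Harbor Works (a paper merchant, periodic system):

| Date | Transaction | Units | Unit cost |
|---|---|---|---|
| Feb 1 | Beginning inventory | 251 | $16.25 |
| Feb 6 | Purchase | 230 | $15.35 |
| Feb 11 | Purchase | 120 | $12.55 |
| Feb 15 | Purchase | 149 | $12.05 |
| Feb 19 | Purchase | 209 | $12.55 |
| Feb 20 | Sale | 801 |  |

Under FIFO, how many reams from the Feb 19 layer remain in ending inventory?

158

Feb 20, 801 sold [FIFO — oldest first]: 251 @ $16.25 + 230 @ $15.35 + 120 @ $12.55 + 149 @ $12.05 + 51 @ $12.55 = $11,550.75
Ending inventory: 158 @ $12.55 = $1,982.90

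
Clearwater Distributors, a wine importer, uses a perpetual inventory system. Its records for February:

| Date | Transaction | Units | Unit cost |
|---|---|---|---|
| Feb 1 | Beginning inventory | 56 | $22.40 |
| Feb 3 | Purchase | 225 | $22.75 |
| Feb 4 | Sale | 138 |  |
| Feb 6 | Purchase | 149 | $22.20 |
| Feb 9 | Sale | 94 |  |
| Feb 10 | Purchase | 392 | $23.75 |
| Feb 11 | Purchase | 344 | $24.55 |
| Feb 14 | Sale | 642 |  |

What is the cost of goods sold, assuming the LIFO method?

Feb 4, 138 sold [LIFO — newest first]: 138 @ $22.75 = $3,139.50
Feb 9, 94 sold [LIFO — newest first]: 94 @ $22.20 = $2,086.80
Feb 14, 642 sold [LIFO — newest first]: 344 @ $24.55 + 298 @ $23.75 = $15,522.70
Total COGS = $3,139.50 + $2,086.80 + $15,522.70 = $20,749.00
Ending inventory: 56 @ $22.40 + 87 @ $22.75 + 55 @ $22.20 + 94 @ $23.75 = $6,687.15
Check: goods available $27,436.15 = COGS $20,749.00 + ending $6,687.15

COGS = $20,749.00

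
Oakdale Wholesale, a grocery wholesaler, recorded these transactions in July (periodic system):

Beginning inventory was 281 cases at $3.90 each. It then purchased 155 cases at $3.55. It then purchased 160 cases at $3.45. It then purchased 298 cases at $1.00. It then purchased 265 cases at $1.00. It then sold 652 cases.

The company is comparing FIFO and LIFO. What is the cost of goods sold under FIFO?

COGS = $2,254.15

FIFO COGS: 281 @ $3.90 + 155 @ $3.55 + 160 @ $3.45 + 56 @ $1.00 = $2,254.15
LIFO COGS: 265 @ $1.00 + 298 @ $1.00 + 89 @ $3.45 = $870.05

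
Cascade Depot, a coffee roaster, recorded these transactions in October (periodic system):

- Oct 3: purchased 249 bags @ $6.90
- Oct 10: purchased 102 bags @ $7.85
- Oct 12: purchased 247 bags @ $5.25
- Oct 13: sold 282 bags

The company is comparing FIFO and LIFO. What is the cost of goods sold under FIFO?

FIFO COGS: 249 @ $6.90 + 33 @ $7.85 = $1,977.15
LIFO COGS: 247 @ $5.25 + 35 @ $7.85 = $1,571.50

COGS = $1,977.15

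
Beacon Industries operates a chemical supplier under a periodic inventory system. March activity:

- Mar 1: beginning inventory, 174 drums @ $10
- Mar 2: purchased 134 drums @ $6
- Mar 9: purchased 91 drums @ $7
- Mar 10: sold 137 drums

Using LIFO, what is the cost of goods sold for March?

Mar 10, 137 sold [LIFO — newest first]: 91 @ $7 + 46 @ $6 = $913
Ending inventory: 174 @ $10 + 88 @ $6 = $2,268
Check: goods available $3,181 = COGS $913 + ending $2,268

COGS = $913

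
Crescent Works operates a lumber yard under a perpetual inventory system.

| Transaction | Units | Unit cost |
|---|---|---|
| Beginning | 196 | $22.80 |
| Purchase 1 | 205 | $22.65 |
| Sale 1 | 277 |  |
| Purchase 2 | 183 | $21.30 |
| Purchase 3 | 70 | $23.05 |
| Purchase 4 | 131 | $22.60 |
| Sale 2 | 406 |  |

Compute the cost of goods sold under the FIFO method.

Sale 1 (277) [FIFO — oldest first]: 196 @ $22.80 + 81 @ $22.65 = $6,303.45
Sale 2 (406) [FIFO — oldest first]: 124 @ $22.65 + 183 @ $21.30 + 70 @ $23.05 + 29 @ $22.60 = $8,975.40
Total COGS = $6,303.45 + $8,975.40 = $15,278.85
Ending inventory: 102 @ $22.60 = $2,305.20

COGS = $15,278.85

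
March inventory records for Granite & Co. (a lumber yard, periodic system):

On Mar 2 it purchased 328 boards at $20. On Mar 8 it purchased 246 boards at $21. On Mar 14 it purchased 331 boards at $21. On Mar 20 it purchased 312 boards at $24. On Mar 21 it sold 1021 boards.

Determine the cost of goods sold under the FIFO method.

Mar 21, 1021 sold [FIFO — oldest first]: 328 @ $20 + 246 @ $21 + 331 @ $21 + 116 @ $24 = $21,461
Ending inventory: 196 @ $24 = $4,704
Check: goods available $26,165 = COGS $21,461 + ending $4,704

COGS = $21,461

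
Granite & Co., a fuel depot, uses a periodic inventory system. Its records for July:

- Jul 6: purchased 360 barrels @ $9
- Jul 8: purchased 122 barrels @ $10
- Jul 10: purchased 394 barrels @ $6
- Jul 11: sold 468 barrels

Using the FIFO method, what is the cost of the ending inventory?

Ending inventory = $2,504

Jul 11, 468 sold [FIFO — oldest first]: 360 @ $9 + 108 @ $10 = $4,320
Ending inventory: 14 @ $10 + 394 @ $6 = $2,504
Check: goods available $6,824 = COGS $4,320 + ending $2,504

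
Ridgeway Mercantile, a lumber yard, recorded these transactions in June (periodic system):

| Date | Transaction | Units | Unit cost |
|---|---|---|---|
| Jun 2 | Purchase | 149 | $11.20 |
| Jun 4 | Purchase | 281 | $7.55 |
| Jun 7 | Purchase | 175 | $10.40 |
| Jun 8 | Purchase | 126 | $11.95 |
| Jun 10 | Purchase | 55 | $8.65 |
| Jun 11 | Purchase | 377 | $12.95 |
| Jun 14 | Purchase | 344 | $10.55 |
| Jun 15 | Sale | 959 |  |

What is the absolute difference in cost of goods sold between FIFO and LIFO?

$1,253.45

FIFO COGS: 149 @ $11.20 + 281 @ $7.55 + 175 @ $10.40 + 126 @ $11.95 + 55 @ $8.65 + 173 @ $12.95 = $9,832.15
LIFO COGS: 344 @ $10.55 + 377 @ $12.95 + 55 @ $8.65 + 126 @ $11.95 + 57 @ $10.40 = $11,085.60
Difference = |$9,832.15 − $11,085.60| = $1,253.45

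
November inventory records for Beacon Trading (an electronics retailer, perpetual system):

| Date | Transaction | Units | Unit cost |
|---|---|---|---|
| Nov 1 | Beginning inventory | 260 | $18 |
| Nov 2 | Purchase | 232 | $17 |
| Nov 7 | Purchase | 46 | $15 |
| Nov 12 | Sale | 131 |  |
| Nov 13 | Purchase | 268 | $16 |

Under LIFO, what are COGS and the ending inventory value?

COGS = $2,135; ending inventory = $11,467

Nov 12, 131 sold [LIFO — newest first]: 46 @ $15 + 85 @ $17 = $2,135
Ending inventory: 260 @ $18 + 147 @ $17 + 268 @ $16 = $11,467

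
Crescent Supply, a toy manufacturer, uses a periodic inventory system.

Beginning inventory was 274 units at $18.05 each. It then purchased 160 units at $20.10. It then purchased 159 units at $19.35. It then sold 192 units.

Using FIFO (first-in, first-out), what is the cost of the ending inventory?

Sale 1 (192) [FIFO — oldest first]: 192 @ $18.05 = $3,465.60
Ending inventory: 82 @ $18.05 + 160 @ $20.10 + 159 @ $19.35 = $7,772.75

Ending inventory = $7,772.75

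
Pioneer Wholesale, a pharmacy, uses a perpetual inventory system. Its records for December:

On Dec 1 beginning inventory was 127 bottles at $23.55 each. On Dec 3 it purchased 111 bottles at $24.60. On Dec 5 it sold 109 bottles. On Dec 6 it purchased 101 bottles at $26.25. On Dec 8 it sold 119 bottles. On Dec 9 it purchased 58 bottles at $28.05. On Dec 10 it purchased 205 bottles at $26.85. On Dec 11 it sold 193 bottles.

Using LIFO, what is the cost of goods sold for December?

COGS = $10,940.70

Dec 5, 109 sold [LIFO — newest first]: 109 @ $24.60 = $2,681.40
Dec 8, 119 sold [LIFO — newest first]: 101 @ $26.25 + 2 @ $24.60 + 16 @ $23.55 = $3,077.25
Dec 11, 193 sold [LIFO — newest first]: 193 @ $26.85 = $5,182.05
Total COGS = $2,681.40 + $3,077.25 + $5,182.05 = $10,940.70
Ending inventory: 111 @ $23.55 + 58 @ $28.05 + 12 @ $26.85 = $4,563.15
Check: goods available $15,503.85 = COGS $10,940.70 + ending $4,563.15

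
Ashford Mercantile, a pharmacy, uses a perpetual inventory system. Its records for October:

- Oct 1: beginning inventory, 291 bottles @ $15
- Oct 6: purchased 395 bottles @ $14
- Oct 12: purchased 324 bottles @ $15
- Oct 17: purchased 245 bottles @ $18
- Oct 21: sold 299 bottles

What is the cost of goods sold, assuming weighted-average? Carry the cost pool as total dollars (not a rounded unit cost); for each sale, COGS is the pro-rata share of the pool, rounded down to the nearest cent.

COGS = $4,566.00

After Oct 1: 291 on hand, pool $4,365.00 (≈ $15.0000 each)
After Oct 6: 686 on hand, pool $9,895.00 (≈ $14.4242 each)
After Oct 12: 1010 on hand, pool $14,755.00 (≈ $14.6089 each)
After Oct 17: 1255 on hand, pool $19,165.00 (≈ $15.2709 each)
Oct 21, sell 299: 299/1255 × $19,165.00 → $4,566.00
Ending inventory (cost pool remaining) = $14,599.00
Check: goods available $19,165.00 = COGS $4,566.00 + ending $14,599.00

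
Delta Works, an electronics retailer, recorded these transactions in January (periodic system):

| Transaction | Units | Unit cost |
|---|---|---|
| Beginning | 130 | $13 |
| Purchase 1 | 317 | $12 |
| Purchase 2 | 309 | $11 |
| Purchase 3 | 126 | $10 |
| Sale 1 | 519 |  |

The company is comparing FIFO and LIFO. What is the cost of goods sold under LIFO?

COGS = $5,667

FIFO COGS: 130 @ $13 + 317 @ $12 + 72 @ $11 = $6,286
LIFO COGS: 126 @ $10 + 309 @ $11 + 84 @ $12 = $5,667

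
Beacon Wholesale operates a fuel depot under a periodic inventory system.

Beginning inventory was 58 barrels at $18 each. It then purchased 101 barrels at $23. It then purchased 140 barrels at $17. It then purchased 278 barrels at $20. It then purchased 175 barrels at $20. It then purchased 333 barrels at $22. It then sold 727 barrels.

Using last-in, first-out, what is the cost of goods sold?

COGS = $15,206

Sale 1 (727) [LIFO — newest first]: 333 @ $22 + 175 @ $20 + 219 @ $20 = $15,206
Ending inventory: 58 @ $18 + 101 @ $23 + 140 @ $17 + 59 @ $20 = $6,927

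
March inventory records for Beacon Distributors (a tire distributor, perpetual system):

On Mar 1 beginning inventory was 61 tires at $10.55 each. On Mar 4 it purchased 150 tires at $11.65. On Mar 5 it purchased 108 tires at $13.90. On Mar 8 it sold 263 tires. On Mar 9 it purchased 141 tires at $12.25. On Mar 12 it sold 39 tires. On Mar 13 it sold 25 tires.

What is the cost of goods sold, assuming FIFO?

COGS = $3,990.25

Mar 8, 263 sold [FIFO — oldest first]: 61 @ $10.55 + 150 @ $11.65 + 52 @ $13.90 = $3,113.85
Mar 12, 39 sold [FIFO — oldest first]: 39 @ $13.90 = $542.10
Mar 13, 25 sold [FIFO — oldest first]: 17 @ $13.90 + 8 @ $12.25 = $334.30
Total COGS = $3,113.85 + $542.10 + $334.30 = $3,990.25
Ending inventory: 133 @ $12.25 = $1,629.25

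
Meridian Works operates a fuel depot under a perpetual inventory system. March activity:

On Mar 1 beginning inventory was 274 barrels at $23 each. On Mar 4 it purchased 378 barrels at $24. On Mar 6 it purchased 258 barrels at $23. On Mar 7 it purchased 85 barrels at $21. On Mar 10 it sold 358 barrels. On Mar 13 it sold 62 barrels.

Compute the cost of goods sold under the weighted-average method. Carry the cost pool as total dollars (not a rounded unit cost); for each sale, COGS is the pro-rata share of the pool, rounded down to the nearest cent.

After Mar 1: 274 on hand, pool $6,302.00 (≈ $23.0000 each)
After Mar 4: 652 on hand, pool $15,374.00 (≈ $23.5798 each)
After Mar 6: 910 on hand, pool $21,308.00 (≈ $23.4154 each)
After Mar 7: 995 on hand, pool $23,093.00 (≈ $23.2090 each)
Mar 10, sell 358: 358/995 × $23,093.00 → $8,308.83
Mar 13, sell 62: 62/637 × $14,784.17 → $1,438.96
Total COGS = $8,308.83 + $1,438.96 = $9,747.79
Ending inventory (cost pool remaining) = $13,345.21
Check: goods available $23,093.00 = COGS $9,747.79 + ending $13,345.21

COGS = $9,747.79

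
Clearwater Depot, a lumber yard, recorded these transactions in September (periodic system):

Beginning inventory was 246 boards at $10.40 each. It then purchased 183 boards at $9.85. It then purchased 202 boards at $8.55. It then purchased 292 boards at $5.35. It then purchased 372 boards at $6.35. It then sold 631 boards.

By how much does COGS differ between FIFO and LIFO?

FIFO COGS: 246 @ $10.40 + 183 @ $9.85 + 202 @ $8.55 = $6,088.05
LIFO COGS: 372 @ $6.35 + 259 @ $5.35 = $3,747.85
Difference = |$6,088.05 − $3,747.85| = $2,340.20

$2,340.20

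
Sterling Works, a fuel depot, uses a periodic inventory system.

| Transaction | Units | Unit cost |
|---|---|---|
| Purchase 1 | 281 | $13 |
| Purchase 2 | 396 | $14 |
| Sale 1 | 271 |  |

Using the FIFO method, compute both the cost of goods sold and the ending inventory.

Sale 1 (271) [FIFO — oldest first]: 271 @ $13 = $3,523
Ending inventory: 10 @ $13 + 396 @ $14 = $5,674

COGS = $3,523; ending inventory = $5,674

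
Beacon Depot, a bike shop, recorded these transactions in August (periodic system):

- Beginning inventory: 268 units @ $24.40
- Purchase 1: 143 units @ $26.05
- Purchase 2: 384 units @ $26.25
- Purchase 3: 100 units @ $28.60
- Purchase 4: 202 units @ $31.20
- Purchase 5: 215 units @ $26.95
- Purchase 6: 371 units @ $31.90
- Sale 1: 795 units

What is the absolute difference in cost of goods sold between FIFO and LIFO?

FIFO COGS: 268 @ $24.40 + 143 @ $26.05 + 384 @ $26.25 = $20,344.35
LIFO COGS: 371 @ $31.90 + 215 @ $26.95 + 202 @ $31.20 + 7 @ $28.60 = $24,131.75
Difference = |$20,344.35 − $24,131.75| = $3,787.40

$3,787.40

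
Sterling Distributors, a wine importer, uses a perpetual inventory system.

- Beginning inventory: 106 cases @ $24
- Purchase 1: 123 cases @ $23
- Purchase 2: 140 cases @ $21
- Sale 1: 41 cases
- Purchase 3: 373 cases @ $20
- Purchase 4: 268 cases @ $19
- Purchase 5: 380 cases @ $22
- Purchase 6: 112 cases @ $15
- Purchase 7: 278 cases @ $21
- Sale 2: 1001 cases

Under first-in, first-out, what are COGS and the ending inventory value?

COGS = $21,569; ending inventory = $15,174

Sale 1 (41) [FIFO — oldest first]: 41 @ $24 = $984
Sale 2 (1001) [FIFO — oldest first]: 65 @ $24 + 123 @ $23 + 140 @ $21 + 373 @ $20 + 268 @ $19 + 32 @ $22 = $20,585
Total COGS = $984 + $20,585 = $21,569
Ending inventory: 348 @ $22 + 112 @ $15 + 278 @ $21 = $15,174
Check: goods available $36,743 = COGS $21,569 + ending $15,174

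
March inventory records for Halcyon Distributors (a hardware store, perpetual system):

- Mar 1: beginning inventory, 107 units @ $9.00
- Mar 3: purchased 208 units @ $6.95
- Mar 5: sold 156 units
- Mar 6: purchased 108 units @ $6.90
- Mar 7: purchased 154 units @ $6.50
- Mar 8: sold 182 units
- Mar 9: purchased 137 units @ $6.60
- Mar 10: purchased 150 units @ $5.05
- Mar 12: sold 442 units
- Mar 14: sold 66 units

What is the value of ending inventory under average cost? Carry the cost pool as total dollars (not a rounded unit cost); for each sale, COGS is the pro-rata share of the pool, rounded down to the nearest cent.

Ending inventory = $114.41

After Mar 1: 107 on hand, pool $963.00 (≈ $9.0000 each)
After Mar 3: 315 on hand, pool $2,408.60 (≈ $7.6463 each)
Mar 5, sell 156: 156/315 × $2,408.60 → $1,192.83
After Mar 6: 267 on hand, pool $1,960.97 (≈ $7.3445 each)
After Mar 7: 421 on hand, pool $2,961.97 (≈ $7.0356 each)
Mar 8, sell 182: 182/421 × $2,961.97 → $1,280.47
After Mar 9: 376 on hand, pool $2,585.70 (≈ $6.8769 each)
After Mar 10: 526 on hand, pool $3,343.20 (≈ $6.3559 each)
Mar 12, sell 442: 442/526 × $3,343.20 → $2,809.30
Mar 14, sell 66: 66/84 × $533.90 → $419.49
Total COGS = $1,192.83 + $1,280.47 + $2,809.30 + $419.49 = $5,702.09
Ending inventory (cost pool remaining) = $114.41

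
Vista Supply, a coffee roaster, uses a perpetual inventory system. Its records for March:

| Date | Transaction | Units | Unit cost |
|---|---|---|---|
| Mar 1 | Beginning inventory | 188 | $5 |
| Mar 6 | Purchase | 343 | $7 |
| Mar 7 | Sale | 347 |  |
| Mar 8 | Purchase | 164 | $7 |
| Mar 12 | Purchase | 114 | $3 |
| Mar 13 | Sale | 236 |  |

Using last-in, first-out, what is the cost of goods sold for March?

Mar 7, 347 sold [LIFO — newest first]: 343 @ $7 + 4 @ $5 = $2,421
Mar 13, 236 sold [LIFO — newest first]: 114 @ $3 + 122 @ $7 = $1,196
Total COGS = $2,421 + $1,196 = $3,617
Ending inventory: 184 @ $5 + 42 @ $7 = $1,214

COGS = $3,617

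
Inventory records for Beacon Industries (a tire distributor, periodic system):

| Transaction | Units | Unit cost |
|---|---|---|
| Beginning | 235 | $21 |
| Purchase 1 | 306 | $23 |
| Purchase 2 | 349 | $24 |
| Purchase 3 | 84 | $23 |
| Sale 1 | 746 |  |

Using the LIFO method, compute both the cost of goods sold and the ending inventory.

COGS = $17,493; ending inventory = $4,788

Sale 1 (746) [LIFO — newest first]: 84 @ $23 + 349 @ $24 + 306 @ $23 + 7 @ $21 = $17,493
Ending inventory: 228 @ $21 = $4,788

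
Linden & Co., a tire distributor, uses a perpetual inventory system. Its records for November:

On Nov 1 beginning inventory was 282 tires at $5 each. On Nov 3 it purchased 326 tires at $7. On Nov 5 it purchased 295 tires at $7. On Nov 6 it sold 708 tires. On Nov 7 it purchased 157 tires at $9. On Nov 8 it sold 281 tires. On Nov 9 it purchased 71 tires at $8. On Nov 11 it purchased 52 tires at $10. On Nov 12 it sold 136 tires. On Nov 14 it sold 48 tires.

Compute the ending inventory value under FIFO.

Ending inventory = $100

Nov 6, 708 sold [FIFO — oldest first]: 282 @ $5 + 326 @ $7 + 100 @ $7 = $4,392
Nov 8, 281 sold [FIFO — oldest first]: 195 @ $7 + 86 @ $9 = $2,139
Nov 12, 136 sold [FIFO — oldest first]: 71 @ $9 + 65 @ $8 = $1,159
Nov 14, 48 sold [FIFO — oldest first]: 6 @ $8 + 42 @ $10 = $468
Total COGS = $4,392 + $2,139 + $1,159 + $468 = $8,158
Ending inventory: 10 @ $10 = $100
Check: goods available $8,258 = COGS $8,158 + ending $100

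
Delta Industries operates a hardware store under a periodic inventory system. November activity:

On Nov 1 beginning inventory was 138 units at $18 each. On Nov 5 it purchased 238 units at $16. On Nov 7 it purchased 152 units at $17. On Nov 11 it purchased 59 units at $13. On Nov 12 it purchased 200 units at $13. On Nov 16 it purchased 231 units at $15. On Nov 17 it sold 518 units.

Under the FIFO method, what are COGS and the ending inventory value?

Nov 17, 518 sold [FIFO — oldest first]: 138 @ $18 + 238 @ $16 + 142 @ $17 = $8,706
Ending inventory: 10 @ $17 + 59 @ $13 + 200 @ $13 + 231 @ $15 = $7,002
Check: goods available $15,708 = COGS $8,706 + ending $7,002

COGS = $8,706; ending inventory = $7,002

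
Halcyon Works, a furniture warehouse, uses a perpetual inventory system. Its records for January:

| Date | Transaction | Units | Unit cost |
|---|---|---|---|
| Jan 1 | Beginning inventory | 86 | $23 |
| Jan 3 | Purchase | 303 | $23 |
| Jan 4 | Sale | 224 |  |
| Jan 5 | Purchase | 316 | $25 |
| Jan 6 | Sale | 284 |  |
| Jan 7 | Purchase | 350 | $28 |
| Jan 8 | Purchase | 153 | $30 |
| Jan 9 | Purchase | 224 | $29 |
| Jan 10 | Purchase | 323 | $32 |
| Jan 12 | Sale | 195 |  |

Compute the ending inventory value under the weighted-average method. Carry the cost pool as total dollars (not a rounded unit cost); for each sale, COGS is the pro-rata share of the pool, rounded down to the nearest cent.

Ending inventory = $30,380.49

After Jan 1: 86 on hand, pool $1,978.00 (≈ $23.0000 each)
After Jan 3: 389 on hand, pool $8,947.00 (≈ $23.0000 each)
Jan 4, sell 224: 224/389 × $8,947.00 → $5,152.00
After Jan 5: 481 on hand, pool $11,695.00 (≈ $24.3139 each)
Jan 6, sell 284: 284/481 × $11,695.00 → $6,905.15
After Jan 7: 547 on hand, pool $14,589.85 (≈ $26.6725 each)
After Jan 8: 700 on hand, pool $19,179.85 (≈ $27.3998 each)
After Jan 9: 924 on hand, pool $25,675.85 (≈ $27.7877 each)
After Jan 10: 1247 on hand, pool $36,011.85 (≈ $28.8788 each)
Jan 12, sell 195: 195/1247 × $36,011.85 → $5,631.36
Total COGS = $5,152.00 + $6,905.15 + $5,631.36 = $17,688.51
Ending inventory (cost pool remaining) = $30,380.49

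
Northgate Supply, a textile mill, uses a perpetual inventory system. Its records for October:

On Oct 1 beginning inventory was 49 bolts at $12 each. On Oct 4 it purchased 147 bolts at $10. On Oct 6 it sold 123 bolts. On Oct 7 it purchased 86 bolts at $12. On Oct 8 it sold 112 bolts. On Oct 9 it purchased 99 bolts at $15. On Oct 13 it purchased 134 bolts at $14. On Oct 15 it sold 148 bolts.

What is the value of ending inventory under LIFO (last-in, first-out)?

Oct 6, 123 sold [LIFO — newest first]: 123 @ $10 = $1,230
Oct 8, 112 sold [LIFO — newest first]: 86 @ $12 + 24 @ $10 + 2 @ $12 = $1,296
Oct 15, 148 sold [LIFO — newest first]: 134 @ $14 + 14 @ $15 = $2,086
Total COGS = $1,230 + $1,296 + $2,086 = $4,612
Ending inventory: 47 @ $12 + 85 @ $15 = $1,839
Check: goods available $6,451 = COGS $4,612 + ending $1,839

Ending inventory = $1,839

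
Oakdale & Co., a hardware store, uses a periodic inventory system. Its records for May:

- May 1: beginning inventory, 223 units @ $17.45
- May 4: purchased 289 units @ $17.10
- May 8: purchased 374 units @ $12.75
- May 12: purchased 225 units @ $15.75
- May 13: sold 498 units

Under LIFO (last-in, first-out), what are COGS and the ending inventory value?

May 13, 498 sold [LIFO — newest first]: 225 @ $15.75 + 273 @ $12.75 = $7,024.50
Ending inventory: 223 @ $17.45 + 289 @ $17.10 + 101 @ $12.75 = $10,121.00

COGS = $7,024.50; ending inventory = $10,121.00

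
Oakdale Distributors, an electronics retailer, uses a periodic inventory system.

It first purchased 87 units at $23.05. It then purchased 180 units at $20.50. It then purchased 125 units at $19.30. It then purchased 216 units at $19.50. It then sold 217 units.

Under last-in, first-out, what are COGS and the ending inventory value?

Sale 1 (217) [LIFO — newest first]: 216 @ $19.50 + 1 @ $19.30 = $4,231.30
Ending inventory: 87 @ $23.05 + 180 @ $20.50 + 124 @ $19.30 = $8,088.55
Check: goods available $12,319.85 = COGS $4,231.30 + ending $8,088.55

COGS = $4,231.30; ending inventory = $8,088.55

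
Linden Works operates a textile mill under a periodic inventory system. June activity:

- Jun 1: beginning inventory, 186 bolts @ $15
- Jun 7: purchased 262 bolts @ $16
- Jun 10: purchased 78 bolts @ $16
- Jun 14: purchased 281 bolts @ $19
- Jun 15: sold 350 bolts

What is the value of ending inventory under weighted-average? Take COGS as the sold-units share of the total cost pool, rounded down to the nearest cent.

Ending inventory = $7,684.06

Jun 15, sell 350: 350/807 × $13,569.00 → $5,884.94
Ending inventory (cost pool remaining) = $7,684.06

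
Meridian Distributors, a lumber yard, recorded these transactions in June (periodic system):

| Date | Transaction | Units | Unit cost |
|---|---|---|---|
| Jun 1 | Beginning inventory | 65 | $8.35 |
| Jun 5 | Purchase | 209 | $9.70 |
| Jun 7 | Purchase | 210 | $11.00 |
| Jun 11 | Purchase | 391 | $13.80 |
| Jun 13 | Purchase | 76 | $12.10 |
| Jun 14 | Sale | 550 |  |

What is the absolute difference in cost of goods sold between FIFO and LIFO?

$1,437.55

FIFO COGS: 65 @ $8.35 + 209 @ $9.70 + 210 @ $11.00 + 66 @ $13.80 = $5,790.85
LIFO COGS: 76 @ $12.10 + 391 @ $13.80 + 83 @ $11.00 = $7,228.40
Difference = |$5,790.85 − $7,228.40| = $1,437.55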